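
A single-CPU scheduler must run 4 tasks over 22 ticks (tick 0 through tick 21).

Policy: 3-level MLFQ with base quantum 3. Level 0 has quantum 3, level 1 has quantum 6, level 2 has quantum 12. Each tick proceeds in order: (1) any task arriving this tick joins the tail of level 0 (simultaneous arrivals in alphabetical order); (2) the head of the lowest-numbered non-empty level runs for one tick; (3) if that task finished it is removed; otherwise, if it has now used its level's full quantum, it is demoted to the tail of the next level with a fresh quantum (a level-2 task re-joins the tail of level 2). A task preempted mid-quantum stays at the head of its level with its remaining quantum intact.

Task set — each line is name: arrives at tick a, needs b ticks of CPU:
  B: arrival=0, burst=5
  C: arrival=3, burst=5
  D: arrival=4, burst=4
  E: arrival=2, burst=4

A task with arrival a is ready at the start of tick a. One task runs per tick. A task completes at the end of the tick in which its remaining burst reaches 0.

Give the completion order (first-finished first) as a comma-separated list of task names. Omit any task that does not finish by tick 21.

completion order = B, E, C, D

t=0: L0/L1/L2 = B/-/- → run B
t=1: L0/L1/L2 = B/-/- → run B
t=2: L0/L1/L2 = BE/-/- → run B
t=3: L0/L1/L2 = EC/B/- → run E
t=4: L0/L1/L2 = ECD/B/- → run E
t=5: L0/L1/L2 = ECD/B/- → run E
t=6: L0/L1/L2 = CD/BE/- → run C
t=7: L0/L1/L2 = CD/BE/- → run C
t=8: L0/L1/L2 = CD/BE/- → run C
t=9: L0/L1/L2 = D/BEC/- → run D
t=10: L0/L1/L2 = D/BEC/- → run D
t=11: L0/L1/L2 = D/BEC/- → run D
t=12: L0/L1/L2 = -/BECD/- → run B
t=13: L0/L1/L2 = -/BECD/- → run B
t=14: L0/L1/L2 = -/ECD/- → run E
t=15: L0/L1/L2 = -/CD/- → run C
t=16: L0/L1/L2 = -/CD/- → run C
t=17: L0/L1/L2 = -/D/- → run D
t=18: (idle)
t=19: (idle)
t=20: (idle)
t=21: (idle)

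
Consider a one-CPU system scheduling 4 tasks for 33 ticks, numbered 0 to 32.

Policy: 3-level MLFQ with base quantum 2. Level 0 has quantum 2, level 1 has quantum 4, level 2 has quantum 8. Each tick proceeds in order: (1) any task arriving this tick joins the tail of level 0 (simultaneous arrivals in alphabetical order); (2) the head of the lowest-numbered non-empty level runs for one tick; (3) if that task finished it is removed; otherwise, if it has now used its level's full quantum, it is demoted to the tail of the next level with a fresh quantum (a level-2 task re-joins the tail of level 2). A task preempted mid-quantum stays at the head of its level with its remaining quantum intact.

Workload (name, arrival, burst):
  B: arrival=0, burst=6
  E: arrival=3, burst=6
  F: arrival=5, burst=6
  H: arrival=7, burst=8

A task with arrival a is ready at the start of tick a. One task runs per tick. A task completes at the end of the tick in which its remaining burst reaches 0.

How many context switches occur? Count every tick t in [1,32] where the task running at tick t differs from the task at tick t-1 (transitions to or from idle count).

t=0: L0/L1/L2 = B/-/- → run B
t=1: L0/L1/L2 = B/-/- → run B
t=2: L0/L1/L2 = -/B/- → run B
t=3: L0/L1/L2 = E/B/- → run E
t=4: L0/L1/L2 = E/B/- → run E
t=5: L0/L1/L2 = F/BE/- → run F
t=6: L0/L1/L2 = F/BE/- → run F
t=7: L0/L1/L2 = H/BEF/- → run H
t=8: L0/L1/L2 = H/BEF/- → run H
t=9: L0/L1/L2 = -/BEFH/- → run B
t=10: L0/L1/L2 = -/BEFH/- → run B
t=11: L0/L1/L2 = -/BEFH/- → run B
t=12: L0/L1/L2 = -/EFH/- → run E
t=13: L0/L1/L2 = -/EFH/- → run E
t=14: L0/L1/L2 = -/EFH/- → run E
t=15: L0/L1/L2 = -/EFH/- → run E
t=16: L0/L1/L2 = -/FH/- → run F
t=17: L0/L1/L2 = -/FH/- → run F
t=18: L0/L1/L2 = -/FH/- → run F
t=19: L0/L1/L2 = -/FH/- → run F
t=20: L0/L1/L2 = -/H/- → run H
t=21: L0/L1/L2 = -/H/- → run H
t=22: L0/L1/L2 = -/H/- → run H
t=23: L0/L1/L2 = -/H/- → run H
t=24: L0/L1/L2 = -/-/H → run H
t=25: L0/L1/L2 = -/-/H → run H
t=26: (idle)
t=27: (idle)
t=28: (idle)
t=29: (idle)
t=30: (idle)
t=31: (idle)
t=32: (idle)

context switches = 8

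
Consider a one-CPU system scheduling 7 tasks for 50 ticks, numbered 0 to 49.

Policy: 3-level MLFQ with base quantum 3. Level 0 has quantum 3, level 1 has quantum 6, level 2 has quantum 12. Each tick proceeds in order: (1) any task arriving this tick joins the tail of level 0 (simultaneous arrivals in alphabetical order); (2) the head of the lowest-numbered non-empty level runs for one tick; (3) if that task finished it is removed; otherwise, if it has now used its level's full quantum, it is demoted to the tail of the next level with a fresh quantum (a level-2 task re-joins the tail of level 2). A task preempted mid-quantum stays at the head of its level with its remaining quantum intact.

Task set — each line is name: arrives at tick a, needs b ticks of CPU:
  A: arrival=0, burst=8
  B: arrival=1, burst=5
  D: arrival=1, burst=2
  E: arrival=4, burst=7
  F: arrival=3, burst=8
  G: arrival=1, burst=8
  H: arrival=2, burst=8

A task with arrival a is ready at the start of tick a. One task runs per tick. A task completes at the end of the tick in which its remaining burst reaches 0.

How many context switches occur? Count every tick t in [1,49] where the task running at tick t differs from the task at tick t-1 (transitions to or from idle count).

t=0: L0/L1/L2 = A/-/- → run A
t=1: L0/L1/L2 = ABDG/-/- → run A
t=2: L0/L1/L2 = ABDGH/-/- → run A
t=3: L0/L1/L2 = BDGHF/A/- → run B
t=4: L0/L1/L2 = BDGHFE/A/- → run B
t=5: L0/L1/L2 = BDGHFE/A/- → run B
t=6: L0/L1/L2 = DGHFE/AB/- → run D
t=7: L0/L1/L2 = DGHFE/AB/- → run D
t=8: L0/L1/L2 = GHFE/AB/- → run G
t=9: L0/L1/L2 = GHFE/AB/- → run G
t=10: L0/L1/L2 = GHFE/AB/- → run G
t=11: L0/L1/L2 = HFE/ABG/- → run H
t=12: L0/L1/L2 = HFE/ABG/- → run H
t=13: L0/L1/L2 = HFE/ABG/- → run H
t=14: L0/L1/L2 = FE/ABGH/- → run F
t=15: L0/L1/L2 = FE/ABGH/- → run F
t=16: L0/L1/L2 = FE/ABGH/- → run F
t=17: L0/L1/L2 = E/ABGHF/- → run E
t=18: L0/L1/L2 = E/ABGHF/- → run E
t=19: L0/L1/L2 = E/ABGHF/- → run E
t=20: L0/L1/L2 = -/ABGHFE/- → run A
t=21: L0/L1/L2 = -/ABGHFE/- → run A
t=22: L0/L1/L2 = -/ABGHFE/- → run A
t=23: L0/L1/L2 = -/ABGHFE/- → run A
t=24: L0/L1/L2 = -/ABGHFE/- → run A
t=25: L0/L1/L2 = -/BGHFE/- → run B
t=26: L0/L1/L2 = -/BGHFE/- → run B
t=27: L0/L1/L2 = -/GHFE/- → run G
t=28: L0/L1/L2 = -/GHFE/- → run G
t=29: L0/L1/L2 = -/GHFE/- → run G
t=30: L0/L1/L2 = -/GHFE/- → run G
t=31: L0/L1/L2 = -/GHFE/- → run G
t=32: L0/L1/L2 = -/HFE/- → run H
t=33: L0/L1/L2 = -/HFE/- → run H
t=34: L0/L1/L2 = -/HFE/- → run H
t=35: L0/L1/L2 = -/HFE/- → run H
t=36: L0/L1/L2 = -/HFE/- → run H
t=37: L0/L1/L2 = -/FE/- → run F
t=38: L0/L1/L2 = -/FE/- → run F
t=39: L0/L1/L2 = -/FE/- → run F
t=40: L0/L1/L2 = -/FE/- → run F
t=41: L0/L1/L2 = -/FE/- → run F
t=42: L0/L1/L2 = -/E/- → run E
t=43: L0/L1/L2 = -/E/- → run E
t=44: L0/L1/L2 = -/E/- → run E
t=45: L0/L1/L2 = -/E/- → run E
t=46: (idle)
t=47: (idle)
t=48: (idle)
t=49: (idle)

context switches = 13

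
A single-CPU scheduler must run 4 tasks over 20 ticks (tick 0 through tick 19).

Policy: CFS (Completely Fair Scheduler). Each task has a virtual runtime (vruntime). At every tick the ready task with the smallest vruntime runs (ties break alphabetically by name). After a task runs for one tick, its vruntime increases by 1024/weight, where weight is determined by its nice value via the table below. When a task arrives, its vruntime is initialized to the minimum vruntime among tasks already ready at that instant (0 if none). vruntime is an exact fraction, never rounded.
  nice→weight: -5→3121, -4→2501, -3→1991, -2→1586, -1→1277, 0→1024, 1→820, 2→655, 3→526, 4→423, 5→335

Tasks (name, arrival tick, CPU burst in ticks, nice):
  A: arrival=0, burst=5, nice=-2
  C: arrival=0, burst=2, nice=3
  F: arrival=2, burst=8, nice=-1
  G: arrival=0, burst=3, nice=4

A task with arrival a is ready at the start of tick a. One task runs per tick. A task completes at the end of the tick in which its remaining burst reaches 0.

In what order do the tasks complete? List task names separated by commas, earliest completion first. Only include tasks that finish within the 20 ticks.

t=0: vr[A=0 C=0 G=0] → run A
t=1: vr[A=512/793 C=0 G=0] → run C
t=2: vr[A=512/793 C=512/263 F=0 G=0] → run F
t=3: vr[A=512/793 C=512/263 F=1024/1277 G=0] → run G
t=4: vr[A=512/793 C=512/263 F=1024/1277 G=1024/423] → run A
t=5: vr[A=1024/793 C=512/263 F=1024/1277 G=1024/423] → run F
t=6: vr[A=1024/793 C=512/263 F=2048/1277 G=1024/423] → run A
t=7: vr[A=1536/793 C=512/263 F=2048/1277 G=1024/423] → run F
t=8: vr[A=1536/793 C=512/263 F=3072/1277 G=1024/423] → run A
t=9: vr[A=2048/793 C=512/263 F=3072/1277 G=1024/423] → run C
t=10: vr[A=2048/793 F=3072/1277 G=1024/423] → run F
t=11: vr[A=2048/793 F=4096/1277 G=1024/423] → run G
t=12: vr[A=2048/793 F=4096/1277 G=2048/423] → run A
t=13: vr[F=4096/1277 G=2048/423] → run F
t=14: vr[F=5120/1277 G=2048/423] → run F
t=15: vr[F=6144/1277 G=2048/423] → run F
t=16: vr[F=7168/1277 G=2048/423] → run G
t=17: vr[F=7168/1277] → run F
t=18: (idle)
t=19: (idle)

completion order = C, A, G, F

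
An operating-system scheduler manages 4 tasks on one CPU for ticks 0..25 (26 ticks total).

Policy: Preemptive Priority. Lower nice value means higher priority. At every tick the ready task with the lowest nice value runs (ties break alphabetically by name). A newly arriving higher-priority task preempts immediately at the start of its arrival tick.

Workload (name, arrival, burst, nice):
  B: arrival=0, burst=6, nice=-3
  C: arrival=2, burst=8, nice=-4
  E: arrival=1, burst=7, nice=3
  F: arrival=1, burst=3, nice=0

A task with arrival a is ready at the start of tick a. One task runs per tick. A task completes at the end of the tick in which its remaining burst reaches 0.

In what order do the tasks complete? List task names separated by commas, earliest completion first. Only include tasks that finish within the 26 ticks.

completion order = C, B, F, E

t=0: ready={B} → run B
t=1: ready={B,E,F} → run B
t=2: ready={B,C,E,F} → run C
t=3: ready={B,C,E,F} → run C
t=4: ready={B,C,E,F} → run C
t=5: ready={B,C,E,F} → run C
t=6: ready={B,C,E,F} → run C
t=7: ready={B,C,E,F} → run C
t=8: ready={B,C,E,F} → run C
t=9: ready={B,C,E,F} → run C
t=10: ready={B,E,F} → run B
t=11: ready={B,E,F} → run B
t=12: ready={B,E,F} → run B
t=13: ready={B,E,F} → run B
t=14: ready={E,F} → run F
t=15: ready={E,F} → run F
t=16: ready={E,F} → run F
t=17: ready={E} → run E
t=18: ready={E} → run E
t=19: ready={E} → run E
t=20: ready={E} → run E
t=21: ready={E} → run E
t=22: ready={E} → run E
t=23: ready={E} → run E
t=24: (idle)
t=25: (idle)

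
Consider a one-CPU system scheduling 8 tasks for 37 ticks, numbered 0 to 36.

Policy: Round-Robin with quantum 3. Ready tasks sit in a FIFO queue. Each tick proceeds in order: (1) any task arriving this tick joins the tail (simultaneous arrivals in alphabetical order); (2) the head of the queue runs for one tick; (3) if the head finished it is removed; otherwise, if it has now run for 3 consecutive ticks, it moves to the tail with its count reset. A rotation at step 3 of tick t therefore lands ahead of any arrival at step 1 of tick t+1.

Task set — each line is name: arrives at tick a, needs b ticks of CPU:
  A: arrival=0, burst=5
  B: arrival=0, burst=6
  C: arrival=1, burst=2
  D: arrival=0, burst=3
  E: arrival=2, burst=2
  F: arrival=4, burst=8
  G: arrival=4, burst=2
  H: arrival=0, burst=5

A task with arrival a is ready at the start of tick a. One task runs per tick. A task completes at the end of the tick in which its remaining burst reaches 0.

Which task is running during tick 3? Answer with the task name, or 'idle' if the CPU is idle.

running at tick 3 = B

t=0: queue=[A,B,D,H] q_used=0 → run A
t=1: queue=[A,B,D,H,C] q_used=1 → run A
t=2: queue=[A,B,D,H,C,E] q_used=2 → run A
t=3: queue=[B,D,H,C,E,A] q_used=0 → run B
t=4: queue=[B,D,H,C,E,A,F,G] q_used=1 → run B
t=5: queue=[B,D,H,C,E,A,F,G] q_used=2 → run B
t=6: queue=[D,H,C,E,A,F,G,B] q_used=0 → run D
t=7: queue=[D,H,C,E,A,F,G,B] q_used=1 → run D
t=8: queue=[D,H,C,E,A,F,G,B] q_used=2 → run D
t=9: queue=[H,C,E,A,F,G,B] q_used=0 → run H
t=10: queue=[H,C,E,A,F,G,B] q_used=1 → run H
t=11: queue=[H,C,E,A,F,G,B] q_used=2 → run H
t=12: queue=[C,E,A,F,G,B,H] q_used=0 → run C
t=13: queue=[C,E,A,F,G,B,H] q_used=1 → run C
t=14: queue=[E,A,F,G,B,H] q_used=0 → run E
t=15: queue=[E,A,F,G,B,H] q_used=1 → run E
t=16: queue=[A,F,G,B,H] q_used=0 → run A
t=17: queue=[A,F,G,B,H] q_used=1 → run A
t=18: queue=[F,G,B,H] q_used=0 → run F
t=19: queue=[F,G,B,H] q_used=1 → run F
t=20: queue=[F,G,B,H] q_used=2 → run F
t=21: queue=[G,B,H,F] q_used=0 → run G
t=22: queue=[G,B,H,F] q_used=1 → run G
t=23: queue=[B,H,F] q_used=0 → run B
t=24: queue=[B,H,F] q_used=1 → run B
t=25: queue=[B,H,F] q_used=2 → run B
t=26: queue=[H,F] q_used=0 → run H
t=27: queue=[H,F] q_used=1 → run H
t=28: queue=[F] q_used=0 → run F
t=29: queue=[F] q_used=1 → run F
t=30: queue=[F] q_used=2 → run F
t=31: queue=[F] q_used=0 → run F
t=32: queue=[F] q_used=1 → run F
t=33: (idle)
t=34: (idle)
t=35: (idle)
t=36: (idle)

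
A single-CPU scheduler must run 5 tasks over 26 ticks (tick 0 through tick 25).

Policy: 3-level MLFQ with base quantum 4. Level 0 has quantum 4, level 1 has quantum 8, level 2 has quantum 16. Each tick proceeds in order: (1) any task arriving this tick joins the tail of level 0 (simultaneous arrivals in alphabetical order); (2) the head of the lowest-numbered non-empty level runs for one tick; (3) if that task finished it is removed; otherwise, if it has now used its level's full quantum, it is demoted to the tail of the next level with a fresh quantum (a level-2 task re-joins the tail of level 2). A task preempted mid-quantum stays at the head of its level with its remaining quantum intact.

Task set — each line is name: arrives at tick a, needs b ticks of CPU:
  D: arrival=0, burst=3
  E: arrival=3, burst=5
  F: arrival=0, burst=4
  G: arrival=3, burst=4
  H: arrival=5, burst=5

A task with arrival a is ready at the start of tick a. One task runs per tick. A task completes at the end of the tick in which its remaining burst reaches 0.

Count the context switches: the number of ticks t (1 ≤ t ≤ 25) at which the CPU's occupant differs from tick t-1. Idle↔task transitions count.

t=0: L0/L1/L2 = DF/-/- → run D
t=1: L0/L1/L2 = DF/-/- → run D
t=2: L0/L1/L2 = DF/-/- → run D
t=3: L0/L1/L2 = FEG/-/- → run F
t=4: L0/L1/L2 = FEG/-/- → run F
t=5: L0/L1/L2 = FEGH/-/- → run F
t=6: L0/L1/L2 = FEGH/-/- → run F
t=7: L0/L1/L2 = EGH/-/- → run E
t=8: L0/L1/L2 = EGH/-/- → run E
t=9: L0/L1/L2 = EGH/-/- → run E
t=10: L0/L1/L2 = EGH/-/- → run E
t=11: L0/L1/L2 = GH/E/- → run G
t=12: L0/L1/L2 = GH/E/- → run G
t=13: L0/L1/L2 = GH/E/- → run G
t=14: L0/L1/L2 = GH/E/- → run G
t=15: L0/L1/L2 = H/E/- → run H
t=16: L0/L1/L2 = H/E/- → run H
t=17: L0/L1/L2 = H/E/- → run H
t=18: L0/L1/L2 = H/E/- → run H
t=19: L0/L1/L2 = -/EH/- → run E
t=20: L0/L1/L2 = -/H/- → run H
t=21: (idle)
t=22: (idle)
t=23: (idle)
t=24: (idle)
t=25: (idle)

context switches = 7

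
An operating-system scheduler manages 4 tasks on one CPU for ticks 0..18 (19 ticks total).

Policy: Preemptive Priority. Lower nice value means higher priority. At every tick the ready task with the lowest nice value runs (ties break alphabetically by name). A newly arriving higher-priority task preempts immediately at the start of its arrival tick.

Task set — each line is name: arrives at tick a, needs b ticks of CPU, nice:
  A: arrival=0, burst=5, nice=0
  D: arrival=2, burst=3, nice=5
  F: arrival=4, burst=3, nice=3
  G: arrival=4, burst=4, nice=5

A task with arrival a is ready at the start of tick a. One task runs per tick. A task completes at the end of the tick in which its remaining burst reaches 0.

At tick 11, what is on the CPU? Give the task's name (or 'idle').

running at tick 11 = G

t=0: ready={A} → run A
t=1: ready={A} → run A
t=2: ready={A,D} → run A
t=3: ready={A,D} → run A
t=4: ready={A,D,F,G} → run A
t=5: ready={D,F,G} → run F
t=6: ready={D,F,G} → run F
t=7: ready={D,F,G} → run F
t=8: ready={D,G} → run D
t=9: ready={D,G} → run D
t=10: ready={D,G} → run D
t=11: ready={G} → run G
t=12: ready={G} → run G
t=13: ready={G} → run G
t=14: ready={G} → run G
t=15: (idle)
t=16: (idle)
t=17: (idle)
t=18: (idle)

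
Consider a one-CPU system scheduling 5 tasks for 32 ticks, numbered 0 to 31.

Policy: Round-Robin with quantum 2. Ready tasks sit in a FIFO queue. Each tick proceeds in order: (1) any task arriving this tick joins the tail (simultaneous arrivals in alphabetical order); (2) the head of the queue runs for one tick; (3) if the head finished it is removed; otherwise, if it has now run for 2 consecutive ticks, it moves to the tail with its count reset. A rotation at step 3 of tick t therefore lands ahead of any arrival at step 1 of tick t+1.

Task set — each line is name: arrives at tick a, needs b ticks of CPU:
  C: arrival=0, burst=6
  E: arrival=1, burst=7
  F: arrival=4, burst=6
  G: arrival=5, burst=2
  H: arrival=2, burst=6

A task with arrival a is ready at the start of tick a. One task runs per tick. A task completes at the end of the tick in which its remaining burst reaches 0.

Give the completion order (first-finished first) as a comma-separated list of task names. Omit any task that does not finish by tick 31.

completion order = G, C, H, E, F

t=0: queue=[C] q_used=0 → run C
t=1: queue=[C,E] q_used=1 → run C
t=2: queue=[E,C,H] q_used=0 → run E
t=3: queue=[E,C,H] q_used=1 → run E
t=4: queue=[C,H,E,F] q_used=0 → run C
t=5: queue=[C,H,E,F,G] q_used=1 → run C
t=6: queue=[H,E,F,G,C] q_used=0 → run H
t=7: queue=[H,E,F,G,C] q_used=1 → run H
t=8: queue=[E,F,G,C,H] q_used=0 → run E
t=9: queue=[E,F,G,C,H] q_used=1 → run E
t=10: queue=[F,G,C,H,E] q_used=0 → run F
t=11: queue=[F,G,C,H,E] q_used=1 → run F
t=12: queue=[G,C,H,E,F] q_used=0 → run G
t=13: queue=[G,C,H,E,F] q_used=1 → run G
t=14: queue=[C,H,E,F] q_used=0 → run C
t=15: queue=[C,H,E,F] q_used=1 → run C
t=16: queue=[H,E,F] q_used=0 → run H
t=17: queue=[H,E,F] q_used=1 → run H
t=18: queue=[E,F,H] q_used=0 → run E
t=19: queue=[E,F,H] q_used=1 → run E
t=20: queue=[F,H,E] q_used=0 → run F
t=21: queue=[F,H,E] q_used=1 → run F
t=22: queue=[H,E,F] q_used=0 → run H
t=23: queue=[H,E,F] q_used=1 → run H
t=24: queue=[E,F] q_used=0 → run E
t=25: queue=[F] q_used=0 → run F
t=26: queue=[F] q_used=1 → run F
t=27: (idle)
t=28: (idle)
t=29: (idle)
t=30: (idle)
t=31: (idle)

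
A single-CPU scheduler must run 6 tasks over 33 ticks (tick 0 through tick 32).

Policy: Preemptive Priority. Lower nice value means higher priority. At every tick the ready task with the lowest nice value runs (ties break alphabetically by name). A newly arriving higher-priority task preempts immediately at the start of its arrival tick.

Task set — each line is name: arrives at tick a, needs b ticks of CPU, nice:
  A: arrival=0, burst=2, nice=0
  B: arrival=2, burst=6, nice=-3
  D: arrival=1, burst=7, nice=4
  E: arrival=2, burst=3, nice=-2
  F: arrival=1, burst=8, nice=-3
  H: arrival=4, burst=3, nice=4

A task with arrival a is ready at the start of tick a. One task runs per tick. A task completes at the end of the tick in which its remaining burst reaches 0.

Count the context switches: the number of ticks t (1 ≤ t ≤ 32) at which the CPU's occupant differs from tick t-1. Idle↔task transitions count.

t=0: ready={A} → run A
t=1: ready={A,D,F} → run F
t=2: ready={A,B,D,E,F} → run B
t=3: ready={A,B,D,E,F} → run B
t=4: ready={A,B,D,E,F,H} → run B
t=5: ready={A,B,D,E,F,H} → run B
t=6: ready={A,B,D,E,F,H} → run B
t=7: ready={A,B,D,E,F,H} → run B
t=8: ready={A,D,E,F,H} → run F
t=9: ready={A,D,E,F,H} → run F
t=10: ready={A,D,E,F,H} → run F
t=11: ready={A,D,E,F,H} → run F
t=12: ready={A,D,E,F,H} → run F
t=13: ready={A,D,E,F,H} → run F
t=14: ready={A,D,E,F,H} → run F
t=15: ready={A,D,E,H} → run E
t=16: ready={A,D,E,H} → run E
t=17: ready={A,D,E,H} → run E
t=18: ready={A,D,H} → run A
t=19: ready={D,H} → run D
t=20: ready={D,H} → run D
t=21: ready={D,H} → run D
t=22: ready={D,H} → run D
t=23: ready={D,H} → run D
t=24: ready={D,H} → run D
t=25: ready={D,H} → run D
t=26: ready={H} → run H
t=27: ready={H} → run H
t=28: ready={H} → run H
t=29: (idle)
t=30: (idle)
t=31: (idle)
t=32: (idle)

context switches = 8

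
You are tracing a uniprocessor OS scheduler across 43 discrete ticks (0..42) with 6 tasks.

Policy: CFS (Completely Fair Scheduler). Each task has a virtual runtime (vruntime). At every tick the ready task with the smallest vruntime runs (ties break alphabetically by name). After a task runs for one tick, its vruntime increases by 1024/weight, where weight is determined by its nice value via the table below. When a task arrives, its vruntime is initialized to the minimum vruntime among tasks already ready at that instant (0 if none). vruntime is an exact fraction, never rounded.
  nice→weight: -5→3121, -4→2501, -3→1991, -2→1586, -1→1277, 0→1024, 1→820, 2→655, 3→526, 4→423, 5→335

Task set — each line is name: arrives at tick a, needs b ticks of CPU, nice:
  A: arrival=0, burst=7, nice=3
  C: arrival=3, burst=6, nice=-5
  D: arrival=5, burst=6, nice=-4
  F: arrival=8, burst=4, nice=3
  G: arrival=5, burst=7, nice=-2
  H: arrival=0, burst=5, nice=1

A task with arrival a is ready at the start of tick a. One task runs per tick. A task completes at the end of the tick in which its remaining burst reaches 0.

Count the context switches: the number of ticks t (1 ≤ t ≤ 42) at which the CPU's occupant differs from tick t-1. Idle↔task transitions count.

t=0: vr[A=0 H=0] → run A
t=1: vr[A=512/263 H=0] → run H
t=2: vr[A=512/263 H=256/205] → run H
t=3: vr[A=512/263 C=512/263 H=512/205] → run A
t=4: vr[A=1024/263 C=512/263 H=512/205] → run C
t=5: vr[A=1024/263 C=1867264/820823 D=1867264/820823 G=1867264/820823 H=512/205] → run C
t=6: vr[A=1024/263 C=2136576/820823 D=1867264/820823 G=1867264/820823 H=512/205] → run D
t=7: vr[A=1024/263 C=2136576/820823 D=5510550016/2052878323 G=1867264/820823 H=512/205] → run G
t=8: vr[A=1024/263 C=2136576/820823 D=5510550016/2052878323 F=512/205 G=1901001728/650912639 H=512/205] → run F
t=9: vr[A=1024/263 C=2136576/820823 D=5510550016/2052878323 F=239616/53915 G=1901001728/650912639 H=512/205] → run H
t=10: vr[A=1024/263 C=2136576/820823 D=5510550016/2052878323 F=239616/53915 G=1901001728/650912639 H=768/205] → run C
t=11: vr[A=1024/263 C=2405888/820823 D=5510550016/2052878323 F=239616/53915 G=1901001728/650912639 H=768/205] → run D
t=12: vr[A=1024/263 C=2405888/820823 D=6351072768/2052878323 F=239616/53915 G=1901001728/650912639 H=768/205] → run G
t=13: vr[A=1024/263 C=2405888/820823 D=6351072768/2052878323 F=239616/53915 G=2321263104/650912639 H=768/205] → run C
t=14: vr[A=1024/263 C=2675200/820823 D=6351072768/2052878323 F=239616/53915 G=2321263104/650912639 H=768/205] → run D
t=15: vr[A=1024/263 C=2675200/820823 D=7191595520/2052878323 F=239616/53915 G=2321263104/650912639 H=768/205] → run C
t=16: vr[A=1024/263 C=2944512/820823 D=7191595520/2052878323 F=239616/53915 G=2321263104/650912639 H=768/205] → run D
t=17: vr[A=1024/263 C=2944512/820823 D=8032118272/2052878323 F=239616/53915 G=2321263104/650912639 H=768/205] → run G
t=18: vr[A=1024/263 C=2944512/820823 D=8032118272/2052878323 F=239616/53915 G=2741524480/650912639 H=768/205] → run C
t=19: vr[A=1024/263 D=8032118272/2052878323 F=239616/53915 G=2741524480/650912639 H=768/205] → run H
t=20: vr[A=1024/263 D=8032118272/2052878323 F=239616/53915 G=2741524480/650912639 H=1024/205] → run A
t=21: vr[A=1536/263 D=8032118272/2052878323 F=239616/53915 G=2741524480/650912639 H=1024/205] → run D
t=22: vr[A=1536/263 D=8872641024/2052878323 F=239616/53915 G=2741524480/650912639 H=1024/205] → run G
t=23: vr[A=1536/263 D=8872641024/2052878323 F=239616/53915 G=3161785856/650912639 H=1024/205] → run D
t=24: vr[A=1536/263 F=239616/53915 G=3161785856/650912639 H=1024/205] → run F
t=25: vr[A=1536/263 F=344576/53915 G=3161785856/650912639 H=1024/205] → run G
t=26: vr[A=1536/263 F=344576/53915 G=3582047232/650912639 H=1024/205] → run H
t=27: vr[A=1536/263 F=344576/53915 G=3582047232/650912639] → run G
t=28: vr[A=1536/263 F=344576/53915 G=4002308608/650912639] → run A
t=29: vr[A=2048/263 F=344576/53915 G=4002308608/650912639] → run G
t=30: vr[A=2048/263 F=344576/53915] → run F
t=31: vr[A=2048/263 F=449536/53915] → run A
t=32: vr[A=2560/263 F=449536/53915] → run F
t=33: vr[A=2560/263] → run A
t=34: vr[A=3072/263] → run A
t=35: (idle)
t=36: (idle)
t=37: (idle)
t=38: (idle)
t=39: (idle)
t=40: (idle)
t=41: (idle)
t=42: (idle)

context switches = 32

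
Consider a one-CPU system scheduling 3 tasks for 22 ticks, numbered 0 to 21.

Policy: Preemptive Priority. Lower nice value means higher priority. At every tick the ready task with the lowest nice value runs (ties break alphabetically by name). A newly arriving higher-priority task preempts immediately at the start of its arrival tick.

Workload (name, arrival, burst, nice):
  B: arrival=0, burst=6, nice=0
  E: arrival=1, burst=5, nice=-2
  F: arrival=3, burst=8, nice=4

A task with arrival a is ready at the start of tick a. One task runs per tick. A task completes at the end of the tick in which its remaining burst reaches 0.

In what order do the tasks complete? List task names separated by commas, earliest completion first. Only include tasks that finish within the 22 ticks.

t=0: ready={B} → run B
t=1: ready={B,E} → run E
t=2: ready={B,E} → run E
t=3: ready={B,E,F} → run E
t=4: ready={B,E,F} → run E
t=5: ready={B,E,F} → run E
t=6: ready={B,F} → run B
t=7: ready={B,F} → run B
t=8: ready={B,F} → run B
t=9: ready={B,F} → run B
t=10: ready={B,F} → run B
t=11: ready={F} → run F
t=12: ready={F} → run F
t=13: ready={F} → run F
t=14: ready={F} → run F
t=15: ready={F} → run F
t=16: ready={F} → run F
t=17: ready={F} → run F
t=18: ready={F} → run F
t=19: (idle)
t=20: (idle)
t=21: (idle)

completion order = E, B, F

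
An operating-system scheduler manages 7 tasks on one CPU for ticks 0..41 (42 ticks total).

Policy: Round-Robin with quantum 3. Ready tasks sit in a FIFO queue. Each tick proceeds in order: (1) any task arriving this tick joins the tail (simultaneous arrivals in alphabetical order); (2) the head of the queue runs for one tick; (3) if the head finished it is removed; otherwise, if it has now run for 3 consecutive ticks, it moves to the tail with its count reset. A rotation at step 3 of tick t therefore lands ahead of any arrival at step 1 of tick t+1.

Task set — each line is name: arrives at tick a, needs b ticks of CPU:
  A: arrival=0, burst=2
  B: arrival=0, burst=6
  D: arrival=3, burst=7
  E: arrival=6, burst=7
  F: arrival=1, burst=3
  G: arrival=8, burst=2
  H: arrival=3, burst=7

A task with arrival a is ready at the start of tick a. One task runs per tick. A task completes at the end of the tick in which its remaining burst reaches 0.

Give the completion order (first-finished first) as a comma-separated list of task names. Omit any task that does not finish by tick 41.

t=0: queue=[A,B] q_used=0 → run A
t=1: queue=[A,B,F] q_used=1 → run A
t=2: queue=[B,F] q_used=0 → run B
t=3: queue=[B,F,D,H] q_used=1 → run B
t=4: queue=[B,F,D,H] q_used=2 → run B
t=5: queue=[F,D,H,B] q_used=0 → run F
t=6: queue=[F,D,H,B,E] q_used=1 → run F
t=7: queue=[F,D,H,B,E] q_used=2 → run F
t=8: queue=[D,H,B,E,G] q_used=0 → run D
t=9: queue=[D,H,B,E,G] q_used=1 → run D
t=10: queue=[D,H,B,E,G] q_used=2 → run D
t=11: queue=[H,B,E,G,D] q_used=0 → run H
t=12: queue=[H,B,E,G,D] q_used=1 → run H
t=13: queue=[H,B,E,G,D] q_used=2 → run H
t=14: queue=[B,E,G,D,H] q_used=0 → run B
t=15: queue=[B,E,G,D,H] q_used=1 → run B
t=16: queue=[B,E,G,D,H] q_used=2 → run B
t=17: queue=[E,G,D,H] q_used=0 → run E
t=18: queue=[E,G,D,H] q_used=1 → run E
t=19: queue=[E,G,D,H] q_used=2 → run E
t=20: queue=[G,D,H,E] q_used=0 → run G
t=21: queue=[G,D,H,E] q_used=1 → run G
t=22: queue=[D,H,E] q_used=0 → run D
t=23: queue=[D,H,E] q_used=1 → run D
t=24: queue=[D,H,E] q_used=2 → run D
t=25: queue=[H,E,D] q_used=0 → run H
t=26: queue=[H,E,D] q_used=1 → run H
t=27: queue=[H,E,D] q_used=2 → run H
t=28: queue=[E,D,H] q_used=0 → run E
t=29: queue=[E,D,H] q_used=1 → run E
t=30: queue=[E,D,H] q_used=2 → run E
t=31: queue=[D,H,E] q_used=0 → run D
t=32: queue=[H,E] q_used=0 → run H
t=33: queue=[E] q_used=0 → run E
t=34: (idle)
t=35: (idle)
t=36: (idle)
t=37: (idle)
t=38: (idle)
t=39: (idle)
t=40: (idle)
t=41: (idle)

completion order = A, F, B, G, D, H, E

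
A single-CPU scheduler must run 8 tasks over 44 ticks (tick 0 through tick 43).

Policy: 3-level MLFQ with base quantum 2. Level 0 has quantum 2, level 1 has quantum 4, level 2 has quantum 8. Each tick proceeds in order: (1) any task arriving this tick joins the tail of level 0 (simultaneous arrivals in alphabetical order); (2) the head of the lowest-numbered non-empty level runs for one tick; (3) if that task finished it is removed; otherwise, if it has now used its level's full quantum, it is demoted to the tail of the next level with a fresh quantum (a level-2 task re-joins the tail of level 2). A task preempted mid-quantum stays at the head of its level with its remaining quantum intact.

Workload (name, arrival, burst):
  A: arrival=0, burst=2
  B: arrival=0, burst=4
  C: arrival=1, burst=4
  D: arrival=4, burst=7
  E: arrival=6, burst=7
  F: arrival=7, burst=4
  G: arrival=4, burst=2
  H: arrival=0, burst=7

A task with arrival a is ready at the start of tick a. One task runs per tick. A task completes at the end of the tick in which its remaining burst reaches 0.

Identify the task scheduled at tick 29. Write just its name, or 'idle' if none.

running at tick 29 = E

t=0: L0/L1/L2 = ABH/-/- → run A
t=1: L0/L1/L2 = ABHC/-/- → run A
t=2: L0/L1/L2 = BHC/-/- → run B
t=3: L0/L1/L2 = BHC/-/- → run B
t=4: L0/L1/L2 = HCDG/B/- → run H
t=5: L0/L1/L2 = HCDG/B/- → run H
t=6: L0/L1/L2 = CDGE/BH/- → run C
t=7: L0/L1/L2 = CDGEF/BH/- → run C
t=8: L0/L1/L2 = DGEF/BHC/- → run D
t=9: L0/L1/L2 = DGEF/BHC/- → run D
t=10: L0/L1/L2 = GEF/BHCD/- → run G
t=11: L0/L1/L2 = GEF/BHCD/- → run G
t=12: L0/L1/L2 = EF/BHCD/- → run E
t=13: L0/L1/L2 = EF/BHCD/- → run E
t=14: L0/L1/L2 = F/BHCDE/- → run F
t=15: L0/L1/L2 = F/BHCDE/- → run F
t=16: L0/L1/L2 = -/BHCDEF/- → run B
t=17: L0/L1/L2 = -/BHCDEF/- → run B
t=18: L0/L1/L2 = -/HCDEF/- → run H
t=19: L0/L1/L2 = -/HCDEF/- → run H
t=20: L0/L1/L2 = -/HCDEF/- → run H
t=21: L0/L1/L2 = -/HCDEF/- → run H
t=22: L0/L1/L2 = -/CDEF/H → run C
t=23: L0/L1/L2 = -/CDEF/H → run C
t=24: L0/L1/L2 = -/DEF/H → run D
t=25: L0/L1/L2 = -/DEF/H → run D
t=26: L0/L1/L2 = -/DEF/H → run D
t=27: L0/L1/L2 = -/DEF/H → run D
t=28: L0/L1/L2 = -/EF/HD → run E
t=29: L0/L1/L2 = -/EF/HD → run E
t=30: L0/L1/L2 = -/EF/HD → run E
t=31: L0/L1/L2 = -/EF/HD → run E
t=32: L0/L1/L2 = -/F/HDE → run F
t=33: L0/L1/L2 = -/F/HDE → run F
t=34: L0/L1/L2 = -/-/HDE → run H
t=35: L0/L1/L2 = -/-/DE → run D
t=36: L0/L1/L2 = -/-/E → run E
t=37: (idle)
t=38: (idle)
t=39: (idle)
t=40: (idle)
t=41: (idle)
t=42: (idle)
t=43: (idle)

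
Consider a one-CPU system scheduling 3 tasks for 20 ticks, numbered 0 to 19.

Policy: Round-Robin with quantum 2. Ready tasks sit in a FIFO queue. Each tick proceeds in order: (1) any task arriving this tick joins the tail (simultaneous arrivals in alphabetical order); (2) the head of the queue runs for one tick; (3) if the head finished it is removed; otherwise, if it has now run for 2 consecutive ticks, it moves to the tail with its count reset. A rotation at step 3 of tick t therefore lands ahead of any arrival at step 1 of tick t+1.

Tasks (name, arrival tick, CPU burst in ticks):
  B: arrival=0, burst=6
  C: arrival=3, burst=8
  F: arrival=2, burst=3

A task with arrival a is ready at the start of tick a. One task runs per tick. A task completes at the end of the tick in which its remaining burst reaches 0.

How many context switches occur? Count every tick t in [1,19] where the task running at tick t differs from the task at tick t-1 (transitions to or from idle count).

t=0: queue=[B] q_used=0 → run B
t=1: queue=[B] q_used=1 → run B
t=2: queue=[B,F] q_used=0 → run B
t=3: queue=[B,F,C] q_used=1 → run B
t=4: queue=[F,C,B] q_used=0 → run F
t=5: queue=[F,C,B] q_used=1 → run F
t=6: queue=[C,B,F] q_used=0 → run C
t=7: queue=[C,B,F] q_used=1 → run C
t=8: queue=[B,F,C] q_used=0 → run B
t=9: queue=[B,F,C] q_used=1 → run B
t=10: queue=[F,C] q_used=0 → run F
t=11: queue=[C] q_used=0 → run C
t=12: queue=[C] q_used=1 → run C
t=13: queue=[C] q_used=0 → run C
t=14: queue=[C] q_used=1 → run C
t=15: queue=[C] q_used=0 → run C
t=16: queue=[C] q_used=1 → run C
t=17: (idle)
t=18: (idle)
t=19: (idle)

context switches = 6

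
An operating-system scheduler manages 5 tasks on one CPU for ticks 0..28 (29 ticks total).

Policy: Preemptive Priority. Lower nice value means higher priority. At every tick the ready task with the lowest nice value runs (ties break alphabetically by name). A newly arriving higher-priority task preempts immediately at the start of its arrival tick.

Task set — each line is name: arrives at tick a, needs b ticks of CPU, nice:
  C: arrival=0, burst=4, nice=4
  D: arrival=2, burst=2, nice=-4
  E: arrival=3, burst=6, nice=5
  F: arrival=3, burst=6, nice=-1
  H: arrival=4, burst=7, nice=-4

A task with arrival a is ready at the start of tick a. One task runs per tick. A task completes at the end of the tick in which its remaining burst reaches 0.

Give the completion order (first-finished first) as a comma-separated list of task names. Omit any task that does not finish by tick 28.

t=0: ready={C} → run C
t=1: ready={C} → run C
t=2: ready={C,D} → run D
t=3: ready={C,D,E,F} → run D
t=4: ready={C,E,F,H} → run H
t=5: ready={C,E,F,H} → run H
t=6: ready={C,E,F,H} → run H
t=7: ready={C,E,F,H} → run H
t=8: ready={C,E,F,H} → run H
t=9: ready={C,E,F,H} → run H
t=10: ready={C,E,F,H} → run H
t=11: ready={C,E,F} → run F
t=12: ready={C,E,F} → run F
t=13: ready={C,E,F} → run F
t=14: ready={C,E,F} → run F
t=15: ready={C,E,F} → run F
t=16: ready={C,E,F} → run F
t=17: ready={C,E} → run C
t=18: ready={C,E} → run C
t=19: ready={E} → run E
t=20: ready={E} → run E
t=21: ready={E} → run E
t=22: ready={E} → run E
t=23: ready={E} → run E
t=24: ready={E} → run E
t=25: (idle)
t=26: (idle)
t=27: (idle)
t=28: (idle)

completion order = D, H, F, C, E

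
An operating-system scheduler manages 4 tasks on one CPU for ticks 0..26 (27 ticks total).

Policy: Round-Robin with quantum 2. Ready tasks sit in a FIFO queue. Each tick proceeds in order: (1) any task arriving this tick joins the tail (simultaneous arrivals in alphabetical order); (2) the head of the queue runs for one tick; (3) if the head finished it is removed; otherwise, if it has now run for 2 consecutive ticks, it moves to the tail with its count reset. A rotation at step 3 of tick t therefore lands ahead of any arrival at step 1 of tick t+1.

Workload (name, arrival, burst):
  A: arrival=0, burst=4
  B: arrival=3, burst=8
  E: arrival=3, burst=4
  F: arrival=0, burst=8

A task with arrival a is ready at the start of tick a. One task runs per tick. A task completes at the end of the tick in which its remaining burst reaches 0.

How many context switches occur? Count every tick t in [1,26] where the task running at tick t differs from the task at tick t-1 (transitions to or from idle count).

t=0: queue=[A,F] q_used=0 → run A
t=1: queue=[A,F] q_used=1 → run A
t=2: queue=[F,A] q_used=0 → run F
t=3: queue=[F,A,B,E] q_used=1 → run F
t=4: queue=[A,B,E,F] q_used=0 → run A
t=5: queue=[A,B,E,F] q_used=1 → run A
t=6: queue=[B,E,F] q_used=0 → run B
t=7: queue=[B,E,F] q_used=1 → run B
t=8: queue=[E,F,B] q_used=0 → run E
t=9: queue=[E,F,B] q_used=1 → run E
t=10: queue=[F,B,E] q_used=0 → run F
t=11: queue=[F,B,E] q_used=1 → run F
t=12: queue=[B,E,F] q_used=0 → run B
t=13: queue=[B,E,F] q_used=1 → run B
t=14: queue=[E,F,B] q_used=0 → run E
t=15: queue=[E,F,B] q_used=1 → run E
t=16: queue=[F,B] q_used=0 → run F
t=17: queue=[F,B] q_used=1 → run F
t=18: queue=[B,F] q_used=0 → run B
t=19: queue=[B,F] q_used=1 → run B
t=20: queue=[F,B] q_used=0 → run F
t=21: queue=[F,B] q_used=1 → run F
t=22: queue=[B] q_used=0 → run B
t=23: queue=[B] q_used=1 → run B
t=24: (idle)
t=25: (idle)
t=26: (idle)

context switches = 12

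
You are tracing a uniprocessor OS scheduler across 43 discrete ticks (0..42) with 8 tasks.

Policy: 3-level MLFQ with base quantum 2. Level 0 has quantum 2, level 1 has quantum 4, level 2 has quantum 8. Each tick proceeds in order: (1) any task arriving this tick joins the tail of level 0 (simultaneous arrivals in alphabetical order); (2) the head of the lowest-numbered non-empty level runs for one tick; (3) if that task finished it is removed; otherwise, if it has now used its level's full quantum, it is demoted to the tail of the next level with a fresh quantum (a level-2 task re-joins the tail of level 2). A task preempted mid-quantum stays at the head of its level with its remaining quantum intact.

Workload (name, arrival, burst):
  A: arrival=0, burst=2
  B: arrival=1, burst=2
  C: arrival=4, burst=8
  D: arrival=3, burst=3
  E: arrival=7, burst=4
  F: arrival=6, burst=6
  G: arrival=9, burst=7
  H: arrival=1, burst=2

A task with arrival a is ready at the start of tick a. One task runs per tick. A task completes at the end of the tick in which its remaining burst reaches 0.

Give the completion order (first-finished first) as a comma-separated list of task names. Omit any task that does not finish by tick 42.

completion order = A, B, H, D, F, E, C, G

t=0: L0/L1/L2 = A/-/- → run A
t=1: L0/L1/L2 = ABH/-/- → run A
t=2: L0/L1/L2 = BH/-/- → run B
t=3: L0/L1/L2 = BHD/-/- → run B
t=4: L0/L1/L2 = HDC/-/- → run H
t=5: L0/L1/L2 = HDC/-/- → run H
t=6: L0/L1/L2 = DCF/-/- → run D
t=7: L0/L1/L2 = DCFE/-/- → run D
t=8: L0/L1/L2 = CFE/D/- → run C
t=9: L0/L1/L2 = CFEG/D/- → run C
t=10: L0/L1/L2 = FEG/DC/- → run F
t=11: L0/L1/L2 = FEG/DC/- → run F
t=12: L0/L1/L2 = EG/DCF/- → run E
t=13: L0/L1/L2 = EG/DCF/- → run E
t=14: L0/L1/L2 = G/DCFE/- → run G
t=15: L0/L1/L2 = G/DCFE/- → run G
t=16: L0/L1/L2 = -/DCFEG/- → run D
t=17: L0/L1/L2 = -/CFEG/- → run C
t=18: L0/L1/L2 = -/CFEG/- → run C
t=19: L0/L1/L2 = -/CFEG/- → run C
t=20: L0/L1/L2 = -/CFEG/- → run C
t=21: L0/L1/L2 = -/FEG/C → run F
t=22: L0/L1/L2 = -/FEG/C → run F
t=23: L0/L1/L2 = -/FEG/C → run F
t=24: L0/L1/L2 = -/FEG/C → run F
t=25: L0/L1/L2 = -/EG/C → run E
t=26: L0/L1/L2 = -/EG/C → run E
t=27: L0/L1/L2 = -/G/C → run G
t=28: L0/L1/L2 = -/G/C → run G
t=29: L0/L1/L2 = -/G/C → run G
t=30: L0/L1/L2 = -/G/C → run G
t=31: L0/L1/L2 = -/-/CG → run C
t=32: L0/L1/L2 = -/-/CG → run C
t=33: L0/L1/L2 = -/-/G → run G
t=34: (idle)
t=35: (idle)
t=36: (idle)
t=37: (idle)
t=38: (idle)
t=39: (idle)
t=40: (idle)
t=41: (idle)
t=42: (idle)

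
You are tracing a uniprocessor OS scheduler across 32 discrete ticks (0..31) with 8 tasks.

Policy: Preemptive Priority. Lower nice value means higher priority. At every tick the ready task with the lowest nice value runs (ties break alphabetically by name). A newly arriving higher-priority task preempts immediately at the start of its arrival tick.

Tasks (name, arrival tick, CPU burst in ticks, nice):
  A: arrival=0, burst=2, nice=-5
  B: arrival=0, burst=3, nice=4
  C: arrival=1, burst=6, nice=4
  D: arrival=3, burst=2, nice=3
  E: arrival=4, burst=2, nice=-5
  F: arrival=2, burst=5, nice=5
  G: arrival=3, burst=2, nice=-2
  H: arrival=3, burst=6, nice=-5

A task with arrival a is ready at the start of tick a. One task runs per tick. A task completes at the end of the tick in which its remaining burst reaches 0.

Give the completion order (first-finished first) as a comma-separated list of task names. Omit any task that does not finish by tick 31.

completion order = A, E, H, G, D, B, C, F

t=0: ready={A,B} → run A
t=1: ready={A,B,C} → run A
t=2: ready={B,C,F} → run B
t=3: ready={B,C,D,F,G,H} → run H
t=4: ready={B,C,D,E,F,G,H} → run E
t=5: ready={B,C,D,E,F,G,H} → run E
t=6: ready={B,C,D,F,G,H} → run H
t=7: ready={B,C,D,F,G,H} → run H
t=8: ready={B,C,D,F,G,H} → run H
t=9: ready={B,C,D,F,G,H} → run H
t=10: ready={B,C,D,F,G,H} → run H
t=11: ready={B,C,D,F,G} → run G
t=12: ready={B,C,D,F,G} → run G
t=13: ready={B,C,D,F} → run D
t=14: ready={B,C,D,F} → run D
t=15: ready={B,C,F} → run B
t=16: ready={B,C,F} → run B
t=17: ready={C,F} → run C
t=18: ready={C,F} → run C
t=19: ready={C,F} → run C
t=20: ready={C,F} → run C
t=21: ready={C,F} → run C
t=22: ready={C,F} → run C
t=23: ready={F} → run F
t=24: ready={F} → run F
t=25: ready={F} → run F
t=26: ready={F} → run F
t=27: ready={F} → run F
t=28: (idle)
t=29: (idle)
t=30: (idle)
t=31: (idle)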